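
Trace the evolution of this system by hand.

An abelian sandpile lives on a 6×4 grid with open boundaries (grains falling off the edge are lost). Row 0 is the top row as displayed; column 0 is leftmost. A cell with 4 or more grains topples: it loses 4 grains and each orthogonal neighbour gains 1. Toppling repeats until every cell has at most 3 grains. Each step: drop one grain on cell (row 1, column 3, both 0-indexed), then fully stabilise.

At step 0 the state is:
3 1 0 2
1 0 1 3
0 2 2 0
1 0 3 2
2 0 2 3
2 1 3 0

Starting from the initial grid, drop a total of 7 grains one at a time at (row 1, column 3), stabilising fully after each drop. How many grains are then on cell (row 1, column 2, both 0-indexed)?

step 0: 3 1 0 2
1 0 1 3
0 2 2 0
1 0 3 2
2 0 2 3
2 1 3 0
step 1: 3 1 0 3
1 0 2 0
0 2 2 1
1 0 3 2
2 0 2 3
2 1 3 0
step 2: 3 1 0 3
1 0 2 1
0 2 2 1
1 0 3 2
2 0 2 3
2 1 3 0
step 3: 3 1 0 3
1 0 2 2
0 2 2 1
1 0 3 2
2 0 2 3
2 1 3 0
step 4: 3 1 0 3
1 0 2 3
0 2 2 1
1 0 3 2
2 0 2 3
2 1 3 0
step 5: 3 1 1 0
1 0 3 1
0 2 2 2
1 0 3 2
2 0 2 3
2 1 3 0
step 6: 3 1 1 0
1 0 3 2
0 2 2 2
1 0 3 2
2 0 2 3
2 1 3 0
step 7: 3 1 1 0
1 0 3 3
0 2 2 2
1 0 3 2
2 0 2 3
2 1 3 0

3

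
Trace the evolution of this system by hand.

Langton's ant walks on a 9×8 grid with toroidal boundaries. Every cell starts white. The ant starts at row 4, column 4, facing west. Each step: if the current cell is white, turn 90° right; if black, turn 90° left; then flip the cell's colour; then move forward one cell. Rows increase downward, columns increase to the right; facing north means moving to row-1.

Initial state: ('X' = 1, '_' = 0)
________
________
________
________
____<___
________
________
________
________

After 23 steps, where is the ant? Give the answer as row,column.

6,5

step 0: ________
________
________
________
____<___
________
________
________
________
step 1: ________
________
________
____^___
____X___
________
________
________
________
step 2: ________
________
________
____X>__
____X___
________
________
________
________
step 3: ________
________
________
____XX__
____Xv__
________
________
________
________
step 4: ________
________
________
____XX__
____<X__
________
________
________
________
step 5: ________
________
________
____XX__
_____X__
____v___
________
________
________
step 6: ________
________
________
____XX__
_____X__
___<X___
________
________
________
step 7: ________
________
________
____XX__
___^_X__
___XX___
________
________
________
step 8: ________
________
________
____XX__
___X>X__
___XX___
________
________
________
step 9: ________
________
________
____XX__
___XXX__
___Xv___
________
________
________
step 10: ________
________
________
____XX__
___XXX__
___X_>__
________
________
________
step 11: ________
________
________
____XX__
___XXX__
___X_X__
_____v__
________
________
step 12: ________
________
________
____XX__
___XXX__
___X_X__
____<X__
________
________
step 13: ________
________
________
____XX__
___XXX__
___X^X__
____XX__
________
________
step 14: ________
________
________
____XX__
___XXX__
___XX>__
____XX__
________
________
step 15: ________
________
________
____XX__
___XX^__
___XX___
____XX__
________
________
step 16: ________
________
________
____XX__
___X<___
___XX___
____XX__
________
________
step 17: ________
________
________
____XX__
___X____
___Xv___
____XX__
________
________
step 18: ________
________
________
____XX__
___X____
___X_>__
____XX__
________
________
step 19: ________
________
________
____XX__
___X____
___X_X__
____Xv__
________
________
step 20: ________
________
________
____XX__
___X____
___X_X__
____X_>_
________
________
step 21: ________
________
________
____XX__
___X____
___X_X__
____X_X_
______v_
________
step 22: ________
________
________
____XX__
___X____
___X_X__
____X_X_
_____<X_
________
step 23: ________
________
________
____XX__
___X____
___X_X__
____X^X_
_____XX_
________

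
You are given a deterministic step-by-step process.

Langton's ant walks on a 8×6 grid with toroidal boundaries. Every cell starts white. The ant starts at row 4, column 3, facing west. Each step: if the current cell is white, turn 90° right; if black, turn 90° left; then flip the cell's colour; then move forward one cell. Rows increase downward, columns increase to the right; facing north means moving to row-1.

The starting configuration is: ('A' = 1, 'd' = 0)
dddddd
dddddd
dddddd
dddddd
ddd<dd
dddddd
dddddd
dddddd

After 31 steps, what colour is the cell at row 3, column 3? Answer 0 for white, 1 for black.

k=0  dddddd
dddddd
dddddd
dddddd
ddd<dd
dddddd
dddddd
dddddd
k=1  dddddd
dddddd
dddddd
ddd^dd
dddAdd
dddddd
dddddd
dddddd
k=2  dddddd
dddddd
dddddd
dddA>d
dddAdd
dddddd
dddddd
dddddd
k=3  dddddd
dddddd
dddddd
dddAAd
dddAvd
dddddd
dddddd
dddddd
k=4  dddddd
dddddd
dddddd
dddAAd
ddd<Ad
dddddd
dddddd
dddddd
k=5  dddddd
dddddd
dddddd
dddAAd
ddddAd
dddvdd
dddddd
dddddd
k=6  dddddd
dddddd
dddddd
dddAAd
ddddAd
dd<Add
dddddd
dddddd
k=7  dddddd
dddddd
dddddd
dddAAd
dd^dAd
ddAAdd
dddddd
dddddd
k=8  dddddd
dddddd
dddddd
dddAAd
ddA>Ad
ddAAdd
dddddd
dddddd
k=9  dddddd
dddddd
dddddd
dddAAd
ddAAAd
ddAvdd
dddddd
dddddd
k=10  dddddd
dddddd
dddddd
dddAAd
ddAAAd
ddAd>d
dddddd
dddddd
k=11  dddddd
dddddd
dddddd
dddAAd
ddAAAd
ddAdAd
ddddvd
dddddd
k=12  dddddd
dddddd
dddddd
dddAAd
ddAAAd
ddAdAd
ddd<Ad
dddddd
k=13  dddddd
dddddd
dddddd
dddAAd
ddAAAd
ddA^Ad
dddAAd
dddddd
k=14  dddddd
dddddd
dddddd
dddAAd
ddAAAd
ddAA>d
dddAAd
dddddd
k=15  dddddd
dddddd
dddddd
dddAAd
ddAA^d
ddAAdd
dddAAd
dddddd
k=16  dddddd
dddddd
dddddd
dddAAd
ddA<dd
ddAAdd
dddAAd
dddddd
k=17  dddddd
dddddd
dddddd
dddAAd
ddAddd
ddAvdd
dddAAd
dddddd
k=18  dddddd
dddddd
dddddd
dddAAd
ddAddd
ddAd>d
dddAAd
dddddd
k=19  dddddd
dddddd
dddddd
dddAAd
ddAddd
ddAdAd
dddAvd
dddddd
k=20  dddddd
dddddd
dddddd
dddAAd
ddAddd
ddAdAd
dddAd>
dddddd
k=21  dddddd
dddddd
dddddd
dddAAd
ddAddd
ddAdAd
dddAdA
dddddv
k=22  dddddd
dddddd
dddddd
dddAAd
ddAddd
ddAdAd
dddAdA
dddd<A
k=23  dddddd
dddddd
dddddd
dddAAd
ddAddd
ddAdAd
dddA^A
ddddAA
k=24  dddddd
dddddd
dddddd
dddAAd
ddAddd
ddAdAd
dddAA>
ddddAA
k=25  dddddd
dddddd
dddddd
dddAAd
ddAddd
ddAdA^
dddAAd
ddddAA
k=26  dddddd
dddddd
dddddd
dddAAd
ddAddd
>dAdAA
dddAAd
ddddAA
k=27  dddddd
dddddd
dddddd
dddAAd
ddAddd
AdAdAA
vddAAd
ddddAA
k=28  dddddd
dddddd
dddddd
dddAAd
ddAddd
AdAdAA
AddAA<
ddddAA
k=29  dddddd
dddddd
dddddd
dddAAd
ddAddd
AdAdA^
AddAAA
ddddAA
k=30  dddddd
dddddd
dddddd
dddAAd
ddAddd
AdAd<d
AddAAA
ddddAA
k=31  dddddd
dddddd
dddddd
dddAAd
ddAddd
AdAddd
AddAvA
ddddAA

1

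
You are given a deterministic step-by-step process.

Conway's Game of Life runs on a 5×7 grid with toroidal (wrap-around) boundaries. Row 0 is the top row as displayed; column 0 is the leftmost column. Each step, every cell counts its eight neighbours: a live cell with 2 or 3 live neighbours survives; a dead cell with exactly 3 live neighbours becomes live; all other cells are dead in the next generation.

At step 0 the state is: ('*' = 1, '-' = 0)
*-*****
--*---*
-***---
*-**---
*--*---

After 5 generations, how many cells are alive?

step 0: *-*****
--*---*
-***---
*-**---
*--*---
step 1: *-*-**-
------*
*------
*---*--
*----*-
step 2: **--**-
**---**
*-----*
**-----
*--*-*-
step 3: --*----
----*--
-----*-
-*-----
--*--*-
step 4: ---*---
-------
-------
-------
-**----
step 5: --*----
-------
-------
-------
--*----

2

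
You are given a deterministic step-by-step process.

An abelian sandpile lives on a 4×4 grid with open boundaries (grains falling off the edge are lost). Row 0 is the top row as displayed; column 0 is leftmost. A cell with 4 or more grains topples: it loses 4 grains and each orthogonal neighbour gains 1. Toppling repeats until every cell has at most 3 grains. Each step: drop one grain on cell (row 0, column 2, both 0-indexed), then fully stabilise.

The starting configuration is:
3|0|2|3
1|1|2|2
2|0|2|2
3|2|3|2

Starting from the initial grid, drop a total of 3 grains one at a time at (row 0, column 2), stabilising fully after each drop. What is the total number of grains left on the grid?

t=0: 3|0|2|3
1|1|2|2
2|0|2|2
3|2|3|2
t=1: 3|0|3|3
1|1|2|2
2|0|2|2
3|2|3|2
t=2: 3|1|1|0
1|1|3|3
2|0|2|2
3|2|3|2
t=3: 3|1|2|0
1|1|3|3
2|0|2|2
3|2|3|2

30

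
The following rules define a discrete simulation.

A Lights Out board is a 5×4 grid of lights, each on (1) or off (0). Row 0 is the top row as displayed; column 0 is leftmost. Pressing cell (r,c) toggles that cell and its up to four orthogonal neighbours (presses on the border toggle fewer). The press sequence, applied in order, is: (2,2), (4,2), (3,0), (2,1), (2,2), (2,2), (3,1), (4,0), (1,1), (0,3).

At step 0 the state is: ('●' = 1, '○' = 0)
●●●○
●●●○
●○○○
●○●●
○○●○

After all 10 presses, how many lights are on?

11

t=0: ●●●○
●●●○
●○○○
●○●●
○○●○
t=1: ●●●○
●●○○
●●●●
●○○●
○○●○
t=2: ●●●○
●●○○
●●●●
●○●●
○●○●
t=3: ●●●○
●●○○
○●●●
○●●●
●●○●
t=4: ●●●○
●○○○
●○○●
○○●●
●●○●
t=5: ●●●○
●○●○
●●●○
○○○●
●●○●
t=6: ●●●○
●○○○
●○○●
○○●●
●●○●
t=7: ●●●○
●○○○
●●○●
●●○●
●○○●
t=8: ●●●○
●○○○
●●○●
○●○●
○●○●
t=9: ●○●○
○●●○
●○○●
○●○●
○●○●
t=10: ●○○●
○●●●
●○○●
○●○●
○●○●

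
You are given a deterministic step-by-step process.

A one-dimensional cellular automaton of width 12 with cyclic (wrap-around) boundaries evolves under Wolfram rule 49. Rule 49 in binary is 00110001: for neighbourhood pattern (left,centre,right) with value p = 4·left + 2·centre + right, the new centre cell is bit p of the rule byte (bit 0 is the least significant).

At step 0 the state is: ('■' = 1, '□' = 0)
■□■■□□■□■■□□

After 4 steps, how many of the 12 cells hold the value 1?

step 0: ■□■■□□■□■■□□
step 1: □■□□■□□■□□■□
step 2: □□■□□■□□■□□■
step 3: ■□□■□□■□□■□□
step 4: □■□□■□□■□□■□

4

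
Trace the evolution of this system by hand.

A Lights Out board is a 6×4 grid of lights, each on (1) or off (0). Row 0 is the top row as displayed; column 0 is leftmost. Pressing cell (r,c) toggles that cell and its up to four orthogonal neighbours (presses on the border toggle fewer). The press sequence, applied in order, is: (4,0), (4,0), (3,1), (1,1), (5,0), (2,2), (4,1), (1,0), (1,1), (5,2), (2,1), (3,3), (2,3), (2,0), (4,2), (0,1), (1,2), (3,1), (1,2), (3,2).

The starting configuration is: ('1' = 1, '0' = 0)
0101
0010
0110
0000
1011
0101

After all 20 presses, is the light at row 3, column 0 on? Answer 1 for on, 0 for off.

1

[0] 0101
0010
0110
0000
1011
0101
[1] 0101
0010
0110
1000
0111
1101
[2] 0101
0010
0110
0000
1011
0101
[3] 0101
0010
0010
1110
1111
0101
[4] 0001
1100
0110
1110
1111
0101
[5] 0001
1100
0110
1110
0111
1001
[6] 0001
1110
0001
1100
0111
1001
[7] 0001
1110
0001
1000
1001
1101
[8] 1001
0010
1001
1000
1001
1101
[9] 1101
1100
1101
1000
1001
1101
[10] 1101
1100
1101
1000
1011
1010
[11] 1101
1000
0011
1100
1011
1010
[12] 1101
1000
0010
1111
1010
1010
[13] 1101
1001
0001
1110
1010
1010
[14] 1101
0001
1101
0110
1010
1010
[15] 1101
0001
1101
0100
1101
1000
[16] 0011
0101
1101
0100
1101
1000
[17] 0001
0010
1111
0100
1101
1000
[18] 0001
0010
1011
1010
1001
1000
[19] 0011
0101
1001
1010
1001
1000
[20] 0011
0101
1011
1101
1011
1000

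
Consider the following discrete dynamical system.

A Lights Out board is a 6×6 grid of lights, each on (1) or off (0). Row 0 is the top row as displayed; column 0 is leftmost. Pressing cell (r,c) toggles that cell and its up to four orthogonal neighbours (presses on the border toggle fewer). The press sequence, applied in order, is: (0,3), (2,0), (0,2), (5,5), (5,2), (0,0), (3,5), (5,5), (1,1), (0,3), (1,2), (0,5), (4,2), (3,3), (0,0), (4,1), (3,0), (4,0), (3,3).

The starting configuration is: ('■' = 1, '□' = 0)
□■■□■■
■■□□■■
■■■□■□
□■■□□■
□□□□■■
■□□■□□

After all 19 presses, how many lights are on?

t=0: □■■□■■
■■□□■■
■■■□■□
□■■□□■
□□□□■■
■□□■□□
t=1: □■□■□■
■■□■■■
■■■□■□
□■■□□■
□□□□■■
■□□■□□
t=2: □■□■□■
□■□■■■
□□■□■□
■■■□□■
□□□□■■
■□□■□□
t=3: □□■□□■
□■■■■■
□□■□■□
■■■□□■
□□□□■■
■□□■□□
t=4: □□■□□■
□■■■■■
□□■□■□
■■■□□■
□□□□■□
■□□■■■
t=5: □□■□□■
□■■■■■
□□■□■□
■■■□□■
□□■□■□
■■■□■■
t=6: ■■■□□■
■■■■■■
□□■□■□
■■■□□■
□□■□■□
■■■□■■
t=7: ■■■□□■
■■■■■■
□□■□■■
■■■□■□
□□■□■■
■■■□■■
t=8: ■■■□□■
■■■■■■
□□■□■■
■■■□■□
□□■□■□
■■■□□□
t=9: ■□■□□■
□□□■■■
□■■□■■
■■■□■□
□□■□■□
■■■□□□
t=10: ■□□■■■
□□□□■■
□■■□■■
■■■□■□
□□■□■□
■■■□□□
t=11: ■□■■■■
□■■■■■
□■□□■■
■■■□■□
□□■□■□
■■■□□□
t=12: ■□■■□□
□■■■■□
□■□□■■
■■■□■□
□□■□■□
■■■□□□
t=13: ■□■■□□
□■■■■□
□■□□■■
■■□□■□
□■□■■□
■■□□□□
t=14: ■□■■□□
□■■■■□
□■□■■■
■■■■□□
□■□□■□
■■□□□□
t=15: □■■■□□
■■■■■□
□■□■■■
■■■■□□
□■□□■□
■■□□□□
t=16: □■■■□□
■■■■■□
□■□■■■
■□■■□□
■□■□■□
■□□□□□
t=17: □■■■□□
■■■■■□
■■□■■■
□■■■□□
□□■□■□
■□□□□□
t=18: □■■■□□
■■■■■□
■■□■■■
■■■■□□
■■■□■□
□□□□□□
t=19: □■■■□□
■■■■■□
■■□□■■
■■□□■□
■■■■■□
□□□□□□

20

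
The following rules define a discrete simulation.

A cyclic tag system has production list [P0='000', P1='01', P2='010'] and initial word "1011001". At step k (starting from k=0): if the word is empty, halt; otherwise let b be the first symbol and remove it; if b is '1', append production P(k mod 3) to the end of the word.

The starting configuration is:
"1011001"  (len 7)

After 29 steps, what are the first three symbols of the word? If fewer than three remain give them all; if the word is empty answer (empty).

10

gen 0: "1011001"  (len 7)
gen 1: "011001000"  (len 9)
gen 2: "11001000"  (len 8)
gen 3: "1001000010"  (len 10)
gen 4: "001000010000"  (len 12)
gen 5: "01000010000"  (len 11)
gen 6: "1000010000"  (len 10)
gen 7: "000010000000"  (len 12)
gen 8: "00010000000"  (len 11)
gen 9: "0010000000"  (len 10)
gen 10: "010000000"  (len 9)
gen 11: "10000000"  (len 8)
gen 12: "0000000010"  (len 10)
gen 13: "000000010"  (len 9)
gen 14: "00000010"  (len 8)
gen 15: "0000010"  (len 7)
gen 16: "000010"  (len 6)
gen 17: "00010"  (len 5)
gen 18: "0010"  (len 4)
gen 19: "010"  (len 3)
gen 20: "10"  (len 2)
gen 21: "0010"  (len 4)
gen 22: "010"  (len 3)
gen 23: "10"  (len 2)
gen 24: "0010"  (len 4)
gen 25: "010"  (len 3)
gen 26: "10"  (len 2)
gen 27: "0010"  (len 4)
gen 28: "010"  (len 3)
gen 29: "10"  (len 2)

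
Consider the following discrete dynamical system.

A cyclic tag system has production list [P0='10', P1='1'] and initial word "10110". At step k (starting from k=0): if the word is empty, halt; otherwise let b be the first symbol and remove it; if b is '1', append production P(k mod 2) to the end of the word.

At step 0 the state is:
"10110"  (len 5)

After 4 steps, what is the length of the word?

[0] "10110"  (len 5)
[1] "011010"  (len 6)
[2] "11010"  (len 5)
[3] "101010"  (len 6)
[4] "010101"  (len 6)

6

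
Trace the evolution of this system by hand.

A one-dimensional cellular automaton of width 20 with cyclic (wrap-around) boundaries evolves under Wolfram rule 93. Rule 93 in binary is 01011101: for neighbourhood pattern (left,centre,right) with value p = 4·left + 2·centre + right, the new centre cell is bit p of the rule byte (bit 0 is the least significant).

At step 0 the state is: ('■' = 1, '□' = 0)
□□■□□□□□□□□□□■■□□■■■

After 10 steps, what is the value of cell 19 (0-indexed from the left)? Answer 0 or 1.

1

[0] □□■□□□□□□□□□□■■□□■■■
[1] ■□■■■■■■■■■■□■■■□■□■
[2] ■□■□□□□□□□□■□■□■□■□■
[3] ■□■■■■■■■■□■□■□■□■□■
[4] ■□■□□□□□□■□■□■□■□■□■
[5] ■□■■■■■■□■□■□■□■□■□■
[6] ■□■□□□□■□■□■□■□■□■□■
[7] ■□■■■■□■□■□■□■□■□■□■
[8] ■□■□□■□■□■□■□■□■□■□■
[9] ■□■■□■□■□■□■□■□■□■□■
[10] ■□■■□■□■□■□■□■□■□■□■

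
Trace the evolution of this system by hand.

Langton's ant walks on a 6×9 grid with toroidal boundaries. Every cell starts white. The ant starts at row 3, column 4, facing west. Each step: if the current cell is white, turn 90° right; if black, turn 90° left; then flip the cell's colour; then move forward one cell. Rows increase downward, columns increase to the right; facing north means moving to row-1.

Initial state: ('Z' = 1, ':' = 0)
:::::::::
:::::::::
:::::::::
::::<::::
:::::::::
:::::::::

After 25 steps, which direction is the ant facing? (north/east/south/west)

0) :::::::::
:::::::::
:::::::::
::::<::::
:::::::::
:::::::::
1) :::::::::
:::::::::
::::^::::
::::Z::::
:::::::::
:::::::::
2) :::::::::
:::::::::
::::Z>:::
::::Z::::
:::::::::
:::::::::
3) :::::::::
:::::::::
::::ZZ:::
::::Zv:::
:::::::::
:::::::::
4) :::::::::
:::::::::
::::ZZ:::
::::<Z:::
:::::::::
:::::::::
5) :::::::::
:::::::::
::::ZZ:::
:::::Z:::
::::v::::
:::::::::
6) :::::::::
:::::::::
::::ZZ:::
:::::Z:::
:::<Z::::
:::::::::
7) :::::::::
:::::::::
::::ZZ:::
:::^:Z:::
:::ZZ::::
:::::::::
8) :::::::::
:::::::::
::::ZZ:::
:::Z>Z:::
:::ZZ::::
:::::::::
9) :::::::::
:::::::::
::::ZZ:::
:::ZZZ:::
:::Zv::::
:::::::::
10) :::::::::
:::::::::
::::ZZ:::
:::ZZZ:::
:::Z:>:::
:::::::::
11) :::::::::
:::::::::
::::ZZ:::
:::ZZZ:::
:::Z:Z:::
:::::v:::
12) :::::::::
:::::::::
::::ZZ:::
:::ZZZ:::
:::Z:Z:::
::::<Z:::
13) :::::::::
:::::::::
::::ZZ:::
:::ZZZ:::
:::Z^Z:::
::::ZZ:::
14) :::::::::
:::::::::
::::ZZ:::
:::ZZZ:::
:::ZZ>:::
::::ZZ:::
15) :::::::::
:::::::::
::::ZZ:::
:::ZZ^:::
:::ZZ::::
::::ZZ:::
16) :::::::::
:::::::::
::::ZZ:::
:::Z<::::
:::ZZ::::
::::ZZ:::
17) :::::::::
:::::::::
::::ZZ:::
:::Z:::::
:::Zv::::
::::ZZ:::
18) :::::::::
:::::::::
::::ZZ:::
:::Z:::::
:::Z:>:::
::::ZZ:::
19) :::::::::
:::::::::
::::ZZ:::
:::Z:::::
:::Z:Z:::
::::Zv:::
20) :::::::::
:::::::::
::::ZZ:::
:::Z:::::
:::Z:Z:::
::::Z:>::
21) ::::::v::
:::::::::
::::ZZ:::
:::Z:::::
:::Z:Z:::
::::Z:Z::
22) :::::<Z::
:::::::::
::::ZZ:::
:::Z:::::
:::Z:Z:::
::::Z:Z::
23) :::::ZZ::
:::::::::
::::ZZ:::
:::Z:::::
:::Z:Z:::
::::Z^Z::
24) :::::ZZ::
:::::::::
::::ZZ:::
:::Z:::::
:::Z:Z:::
::::ZZ>::
25) :::::ZZ::
:::::::::
::::ZZ:::
:::Z:::::
:::Z:Z^::
::::ZZ:::

north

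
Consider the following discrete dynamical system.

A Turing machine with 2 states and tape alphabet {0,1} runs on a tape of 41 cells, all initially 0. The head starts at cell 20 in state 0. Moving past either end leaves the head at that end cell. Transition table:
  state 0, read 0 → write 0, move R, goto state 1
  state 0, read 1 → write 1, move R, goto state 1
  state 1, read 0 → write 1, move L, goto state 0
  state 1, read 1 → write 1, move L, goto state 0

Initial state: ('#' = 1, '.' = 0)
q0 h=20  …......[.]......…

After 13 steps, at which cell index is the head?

[0] q0 h=20  …......[.]......…
[1] q1 h=21  …......[.]......…
[2] q0 h=20  …......[.]#.....…
[3] q1 h=21  …......[#]......…
[4] q0 h=20  …......[.]#.....…
[5] q1 h=21  …......[#]......…
[6] q0 h=20  …......[.]#.....…
[7] q1 h=21  …......[#]......…
[8] q0 h=20  …......[.]#.....…
[9] q1 h=21  …......[#]......…
[10] q0 h=20  …......[.]#.....…
[11] q1 h=21  …......[#]......…
[12] q0 h=20  …......[.]#.....…
[13] q1 h=21  …......[#]......…

21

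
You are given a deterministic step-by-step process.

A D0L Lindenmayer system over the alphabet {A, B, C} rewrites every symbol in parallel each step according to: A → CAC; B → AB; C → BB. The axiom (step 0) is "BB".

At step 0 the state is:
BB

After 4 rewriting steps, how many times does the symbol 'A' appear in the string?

0) BB
1) ABAB
2) CACABCACAB
3) BBCACBBCACABBBCACBBCACAB
4) ABABBBCACBBABABBBCACBBCACABABABBBCACBBABABBBCACBBCACAB

16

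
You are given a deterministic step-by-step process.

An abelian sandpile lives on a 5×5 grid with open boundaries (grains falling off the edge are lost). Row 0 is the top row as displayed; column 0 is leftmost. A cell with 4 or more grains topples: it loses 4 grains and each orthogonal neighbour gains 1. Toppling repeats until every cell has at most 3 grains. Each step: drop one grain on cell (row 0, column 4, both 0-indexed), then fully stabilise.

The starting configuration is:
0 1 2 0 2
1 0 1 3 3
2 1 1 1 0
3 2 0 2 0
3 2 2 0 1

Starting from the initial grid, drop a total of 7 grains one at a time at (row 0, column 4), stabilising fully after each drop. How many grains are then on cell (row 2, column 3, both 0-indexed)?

[0] 0 1 2 0 2
1 0 1 3 3
2 1 1 1 0
3 2 0 2 0
3 2 2 0 1
[1] 0 1 2 0 3
1 0 1 3 3
2 1 1 1 0
3 2 0 2 0
3 2 2 0 1
[2] 0 1 2 2 1
1 0 2 0 1
2 1 1 2 1
3 2 0 2 0
3 2 2 0 1
[3] 0 1 2 2 2
1 0 2 0 1
2 1 1 2 1
3 2 0 2 0
3 2 2 0 1
[4] 0 1 2 2 3
1 0 2 0 1
2 1 1 2 1
3 2 0 2 0
3 2 2 0 1
[5] 0 1 2 3 0
1 0 2 0 2
2 1 1 2 1
3 2 0 2 0
3 2 2 0 1
[6] 0 1 2 3 1
1 0 2 0 2
2 1 1 2 1
3 2 0 2 0
3 2 2 0 1
[7] 0 1 2 3 2
1 0 2 0 2
2 1 1 2 1
3 2 0 2 0
3 2 2 0 1

2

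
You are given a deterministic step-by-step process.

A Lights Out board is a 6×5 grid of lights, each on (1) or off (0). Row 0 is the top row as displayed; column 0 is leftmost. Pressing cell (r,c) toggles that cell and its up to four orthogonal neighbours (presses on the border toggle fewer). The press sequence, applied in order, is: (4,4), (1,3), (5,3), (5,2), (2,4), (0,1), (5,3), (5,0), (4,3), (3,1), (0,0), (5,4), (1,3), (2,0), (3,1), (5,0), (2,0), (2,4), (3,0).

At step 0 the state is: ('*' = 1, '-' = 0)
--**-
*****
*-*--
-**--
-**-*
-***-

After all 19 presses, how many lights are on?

12

step 0: --**-
*****
*-*--
-**--
-**-*
-***-
step 1: --**-
*****
*-*--
-**-*
-***-
-****
step 2: --*--
**---
*-**-
-**-*
-***-
-****
step 3: --*--
**---
*-**-
-**-*
-**--
-*---
step 4: --*--
**---
*-**-
-**-*
-*---
--**-
step 5: --*--
**--*
*-*-*
-**--
-*---
--**-
step 6: **---
*---*
*-*-*
-**--
-*---
--**-
step 7: **---
*---*
*-*-*
-**--
-*-*-
----*
step 8: **---
*---*
*-*-*
-**--
**-*-
**--*
step 9: **---
*---*
*-*-*
-***-
***-*
**-**
step 10: **---
*---*
***-*
*--*-
*-*-*
**-**
step 11: -----
----*
***-*
*--*-
*-*-*
**-**
step 12: -----
----*
***-*
*--*-
*-*--
**---
step 13: ---*-
--**-
*****
*--*-
*-*--
**---
step 14: ---*-
*-**-
--***
---*-
*-*--
**---
step 15: ---*-
*-**-
-****
****-
***--
**---
step 16: ---*-
*-**-
-****
****-
-**--
-----
step 17: ---*-
--**-
*-***
-***-
-**--
-----
step 18: ---*-
--***
*-*--
-****
-**--
-----
step 19: ---*-
--***
--*--
*-***
***--
-----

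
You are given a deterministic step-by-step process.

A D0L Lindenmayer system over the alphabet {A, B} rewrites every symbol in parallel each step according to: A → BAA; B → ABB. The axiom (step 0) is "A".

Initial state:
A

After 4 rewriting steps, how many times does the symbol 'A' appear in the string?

41

gen 0: A
gen 1: BAA
gen 2: ABBBAABAA
gen 3: BAAABBABBABBBAABAAABBBAABAA
gen 4: ABBBAABAABAAABBABBBAAABBABBBAAABBABBABBBAABAAABBBAABAABAAABBABBABBBAABAAABBBAABAA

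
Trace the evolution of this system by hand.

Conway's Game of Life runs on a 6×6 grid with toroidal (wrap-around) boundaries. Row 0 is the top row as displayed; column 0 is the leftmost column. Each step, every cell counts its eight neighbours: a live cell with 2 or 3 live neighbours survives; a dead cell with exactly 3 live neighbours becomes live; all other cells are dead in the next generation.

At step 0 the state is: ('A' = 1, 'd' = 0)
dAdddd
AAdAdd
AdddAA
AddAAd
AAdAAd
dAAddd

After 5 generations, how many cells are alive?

0) dAdddd
AAdAdd
AdddAA
AddAAd
AAdAAd
dAAddd
1) dddddd
dAAdAd
ddAddd
ddAddd
AdddAd
dddAdd
2) ddAAdd
dAAAdd
ddAddd
dAdAdd
dddAdd
dddddd
3) dAdAdd
dAdddd
dddddd
dddAdd
ddAddd
ddAAdd
4) dAdAdd
ddAddd
dddddd
dddddd
ddAddd
dAdAdd
5) dAdAdd
ddAddd
dddddd
dddddd
ddAddd
dAdAdd

6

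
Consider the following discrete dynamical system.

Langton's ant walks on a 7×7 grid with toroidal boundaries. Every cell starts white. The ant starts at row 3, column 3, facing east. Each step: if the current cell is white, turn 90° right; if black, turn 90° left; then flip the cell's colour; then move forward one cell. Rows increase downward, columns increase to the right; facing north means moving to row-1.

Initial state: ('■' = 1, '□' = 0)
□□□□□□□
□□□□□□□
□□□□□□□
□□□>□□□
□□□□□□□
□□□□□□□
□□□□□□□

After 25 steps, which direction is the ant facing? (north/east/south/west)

south

t=0: □□□□□□□
□□□□□□□
□□□□□□□
□□□>□□□
□□□□□□□
□□□□□□□
□□□□□□□
t=1: □□□□□□□
□□□□□□□
□□□□□□□
□□□■□□□
□□□v□□□
□□□□□□□
□□□□□□□
t=2: □□□□□□□
□□□□□□□
□□□□□□□
□□□■□□□
□□<■□□□
□□□□□□□
□□□□□□□
t=3: □□□□□□□
□□□□□□□
□□□□□□□
□□^■□□□
□□■■□□□
□□□□□□□
□□□□□□□
t=4: □□□□□□□
□□□□□□□
□□□□□□□
□□■>□□□
□□■■□□□
□□□□□□□
□□□□□□□
t=5: □□□□□□□
□□□□□□□
□□□^□□□
□□■□□□□
□□■■□□□
□□□□□□□
□□□□□□□
t=6: □□□□□□□
□□□□□□□
□□□■>□□
□□■□□□□
□□■■□□□
□□□□□□□
□□□□□□□
t=7: □□□□□□□
□□□□□□□
□□□■■□□
□□■□v□□
□□■■□□□
□□□□□□□
□□□□□□□
t=8: □□□□□□□
□□□□□□□
□□□■■□□
□□■<■□□
□□■■□□□
□□□□□□□
□□□□□□□
t=9: □□□□□□□
□□□□□□□
□□□^■□□
□□■■■□□
□□■■□□□
□□□□□□□
□□□□□□□
t=10: □□□□□□□
□□□□□□□
□□<□■□□
□□■■■□□
□□■■□□□
□□□□□□□
□□□□□□□
t=11: □□□□□□□
□□^□□□□
□□■□■□□
□□■■■□□
□□■■□□□
□□□□□□□
□□□□□□□
t=12: □□□□□□□
□□■>□□□
□□■□■□□
□□■■■□□
□□■■□□□
□□□□□□□
□□□□□□□
t=13: □□□□□□□
□□■■□□□
□□■v■□□
□□■■■□□
□□■■□□□
□□□□□□□
□□□□□□□
t=14: □□□□□□□
□□■■□□□
□□<■■□□
□□■■■□□
□□■■□□□
□□□□□□□
□□□□□□□
t=15: □□□□□□□
□□■■□□□
□□□■■□□
□□v■■□□
□□■■□□□
□□□□□□□
□□□□□□□
t=16: □□□□□□□
□□■■□□□
□□□■■□□
□□□>■□□
□□■■□□□
□□□□□□□
□□□□□□□
t=17: □□□□□□□
□□■■□□□
□□□^■□□
□□□□■□□
□□■■□□□
□□□□□□□
□□□□□□□
t=18: □□□□□□□
□□■■□□□
□□<□■□□
□□□□■□□
□□■■□□□
□□□□□□□
□□□□□□□
t=19: □□□□□□□
□□^■□□□
□□■□■□□
□□□□■□□
□□■■□□□
□□□□□□□
□□□□□□□
t=20: □□□□□□□
□<□■□□□
□□■□■□□
□□□□■□□
□□■■□□□
□□□□□□□
□□□□□□□
t=21: □^□□□□□
□■□■□□□
□□■□■□□
□□□□■□□
□□■■□□□
□□□□□□□
□□□□□□□
t=22: □■>□□□□
□■□■□□□
□□■□■□□
□□□□■□□
□□■■□□□
□□□□□□□
□□□□□□□
t=23: □■■□□□□
□■v■□□□
□□■□■□□
□□□□■□□
□□■■□□□
□□□□□□□
□□□□□□□
t=24: □■■□□□□
□<■■□□□
□□■□■□□
□□□□■□□
□□■■□□□
□□□□□□□
□□□□□□□
t=25: □■■□□□□
□□■■□□□
□v■□■□□
□□□□■□□
□□■■□□□
□□□□□□□
□□□□□□□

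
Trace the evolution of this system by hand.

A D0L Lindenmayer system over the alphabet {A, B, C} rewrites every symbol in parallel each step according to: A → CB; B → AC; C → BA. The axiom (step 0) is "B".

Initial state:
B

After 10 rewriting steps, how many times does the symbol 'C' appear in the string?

gen 0: B
gen 1: AC
gen 2: CBBA
gen 3: BAACACCB
gen 4: ACCBCBBACBBABAAC
gen 5: CBBABAACBAACACCBBAACACCBACCBCBBA
gen 6: BAACACCBACCBCBBAACCBCBBACBBABAACACCBCBBACBBABAACCBBABAACBAACACCB
gen 7: ACCBCBBACBBABAACCBBABAACBAACACCBCBBABAACBAACACCBBAACACCBAC…ACBAACACCBBAACACCBACCBCBBABAACACCBACCBCBBAACCBCBBACBBABAAC  (len 128)
gen 8: CBBABAACBAACACCBBAACACCBACCBCBBABAACACCBACCBCBBAACCBCBBACB…BACBBABAACCBBABAACBAACACCBCBBABAACBAACACCBBAACACCBACCBCBBA  (len 256)
gen 9: BAACACCBACCBCBBAACCBCBBACBBABAACACCBCBBACBBABAACCBBABAACBA…CBACCBCBBAACCBCBBACBBABAACACCBCBBACBBABAACCBBABAACBAACACCB  (len 512)
gen 10: ACCBCBBACBBABAACCBBABAACBAACACCBCBBABAACBAACACCBBAACACCBAC…ACBAACACCBBAACACCBACCBCBBABAACACCBACCBCBBAACCBCBBACBBABAAC  (len 1024)

341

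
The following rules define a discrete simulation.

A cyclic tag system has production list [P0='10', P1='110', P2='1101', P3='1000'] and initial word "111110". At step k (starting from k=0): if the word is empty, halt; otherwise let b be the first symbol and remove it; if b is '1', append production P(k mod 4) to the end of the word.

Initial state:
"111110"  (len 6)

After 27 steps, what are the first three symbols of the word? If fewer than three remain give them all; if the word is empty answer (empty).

k=0  "111110"  (len 6)
k=1  "1111010"  (len 7)
k=2  "111010110"  (len 9)
k=3  "110101101101"  (len 12)
k=4  "101011011011000"  (len 15)
k=5  "0101101101100010"  (len 16)
k=6  "101101101100010"  (len 15)
k=7  "011011011000101101"  (len 18)
k=8  "11011011000101101"  (len 17)
k=9  "101101100010110110"  (len 18)
k=10  "01101100010110110110"  (len 20)
k=11  "1101100010110110110"  (len 19)
k=12  "1011000101101101101000"  (len 22)
k=13  "01100010110110110100010"  (len 23)
k=14  "1100010110110110100010"  (len 22)
k=15  "1000101101101101000101101"  (len 25)
k=16  "0001011011011010001011011000"  (len 28)
k=17  "001011011011010001011011000"  (len 27)
k=18  "01011011011010001011011000"  (len 26)
k=19  "1011011011010001011011000"  (len 25)
k=20  "0110110110100010110110001000"  (len 28)
k=21  "110110110100010110110001000"  (len 27)
k=22  "10110110100010110110001000110"  (len 29)
k=23  "01101101000101101100010001101101"  (len 32)
k=24  "1101101000101101100010001101101"  (len 31)
k=25  "10110100010110110001000110110110"  (len 32)
k=26  "0110100010110110001000110110110110"  (len 34)
k=27  "110100010110110001000110110110110"  (len 33)

110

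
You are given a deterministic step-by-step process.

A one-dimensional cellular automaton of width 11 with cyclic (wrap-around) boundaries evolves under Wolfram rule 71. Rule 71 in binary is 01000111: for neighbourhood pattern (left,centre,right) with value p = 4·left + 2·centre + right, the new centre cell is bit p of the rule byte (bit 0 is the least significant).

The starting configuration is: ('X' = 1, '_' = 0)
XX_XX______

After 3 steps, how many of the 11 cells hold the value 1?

7

gen 0: XX_XX______
gen 1: _X__X_XXXXX
gen 2: _X_XX_____X
gen 3: _X__X_XXXXX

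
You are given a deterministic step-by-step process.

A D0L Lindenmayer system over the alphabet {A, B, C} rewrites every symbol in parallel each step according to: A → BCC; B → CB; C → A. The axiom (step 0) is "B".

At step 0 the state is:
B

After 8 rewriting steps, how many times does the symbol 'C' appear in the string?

47

k=0  B
k=1  CB
k=2  ACB
k=3  BCCACB
k=4  CBAABCCACB
k=5  ACBBCCBCCCBAABCCACB
k=6  BCCACBCBAACBAAACBBCCBCCCBAABCCACB
k=7  CBAABCCACBACBBCCBCCACBBCCBCCBCCACBCBAACBAAACBBCCBCCCBAABCCACB
k=8  ACBBCCBCCCBAABCCACBBCCACBCBAACBAABCCACBCBAACBAACBAABCCACBACBBCCBCCACBBCCBCCBCCACBCBAACBAAACBBCCBCCCBAABCCACB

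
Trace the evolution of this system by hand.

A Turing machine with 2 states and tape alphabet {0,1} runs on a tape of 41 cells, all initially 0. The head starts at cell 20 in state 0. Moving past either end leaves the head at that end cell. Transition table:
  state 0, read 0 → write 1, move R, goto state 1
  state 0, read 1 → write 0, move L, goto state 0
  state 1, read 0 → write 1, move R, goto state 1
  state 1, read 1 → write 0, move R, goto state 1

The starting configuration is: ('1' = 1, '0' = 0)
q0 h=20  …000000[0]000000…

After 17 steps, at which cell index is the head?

37

0) q0 h=20  …000000[0]000000…
1) q1 h=21  …000001[0]000000…
2) q1 h=22  …000011[0]000000…
3) q1 h=23  …000111[0]000000…
4) q1 h=24  …001111[0]000000…
5) q1 h=25  …011111[0]000000…
6) q1 h=26  …111111[0]000000…
7) q1 h=27  …111111[0]000000…
8) q1 h=28  …111111[0]000000…
9) q1 h=29  …111111[0]000000…
10) q1 h=30  …111111[0]000000…
11) q1 h=31  …111111[0]000000…
12) q1 h=32  …111111[0]000000…
13) q1 h=33  …111111[0]000000…
14) q1 h=34  …111111[0]000000|
15) q1 h=35  …111111[0]00000|
16) q1 h=36  …111111[0]0000|
17) q1 h=37  …111111[0]000|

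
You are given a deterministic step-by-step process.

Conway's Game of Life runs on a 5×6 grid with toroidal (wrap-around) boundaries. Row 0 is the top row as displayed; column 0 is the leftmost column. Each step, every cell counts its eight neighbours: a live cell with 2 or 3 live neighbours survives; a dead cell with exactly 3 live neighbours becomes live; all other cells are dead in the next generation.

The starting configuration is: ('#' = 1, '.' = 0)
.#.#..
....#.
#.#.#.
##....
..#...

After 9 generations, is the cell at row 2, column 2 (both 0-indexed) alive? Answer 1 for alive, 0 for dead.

0

gen 0: .#.#..
....#.
#.#.#.
##....
..#...
gen 1: ..##..
.##.##
#..#..
#.##.#
#.#...
gen 2: #...##
##..##
......
#.####
#...##
gen 3: ...#..
.#..#.
..#...
##.#..
......
gen 4: ......
..##..
#.##..
.##...
..#...
gen 5: ..##..
.###..
......
......
.##...
gen 6: ......
.#.#..
..#...
......
.###..
gen 7: .#.#..
..#...
..#...
.#.#..
..#...
gen 8: .#.#..
.###..
.###..
.#.#..
.#.#..
gen 9: ##.##.
#...#.
#...#.
##.##.
##.##.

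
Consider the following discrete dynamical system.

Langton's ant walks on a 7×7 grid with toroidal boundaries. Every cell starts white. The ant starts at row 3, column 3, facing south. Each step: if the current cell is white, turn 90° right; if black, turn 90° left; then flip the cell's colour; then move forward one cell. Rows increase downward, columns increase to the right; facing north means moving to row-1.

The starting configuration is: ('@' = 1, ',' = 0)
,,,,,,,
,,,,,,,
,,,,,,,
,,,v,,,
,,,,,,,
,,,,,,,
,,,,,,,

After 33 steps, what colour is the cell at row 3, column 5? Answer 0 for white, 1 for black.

1

t=0: ,,,,,,,
,,,,,,,
,,,,,,,
,,,v,,,
,,,,,,,
,,,,,,,
,,,,,,,
t=1: ,,,,,,,
,,,,,,,
,,,,,,,
,,<@,,,
,,,,,,,
,,,,,,,
,,,,,,,
t=2: ,,,,,,,
,,,,,,,
,,^,,,,
,,@@,,,
,,,,,,,
,,,,,,,
,,,,,,,
t=3: ,,,,,,,
,,,,,,,
,,@>,,,
,,@@,,,
,,,,,,,
,,,,,,,
,,,,,,,
t=4: ,,,,,,,
,,,,,,,
,,@@,,,
,,@v,,,
,,,,,,,
,,,,,,,
,,,,,,,
t=5: ,,,,,,,
,,,,,,,
,,@@,,,
,,@,>,,
,,,,,,,
,,,,,,,
,,,,,,,
t=6: ,,,,,,,
,,,,,,,
,,@@,,,
,,@,@,,
,,,,v,,
,,,,,,,
,,,,,,,
t=7: ,,,,,,,
,,,,,,,
,,@@,,,
,,@,@,,
,,,<@,,
,,,,,,,
,,,,,,,
t=8: ,,,,,,,
,,,,,,,
,,@@,,,
,,@^@,,
,,,@@,,
,,,,,,,
,,,,,,,
t=9: ,,,,,,,
,,,,,,,
,,@@,,,
,,@@>,,
,,,@@,,
,,,,,,,
,,,,,,,
t=10: ,,,,,,,
,,,,,,,
,,@@^,,
,,@@,,,
,,,@@,,
,,,,,,,
,,,,,,,
t=11: ,,,,,,,
,,,,,,,
,,@@@>,
,,@@,,,
,,,@@,,
,,,,,,,
,,,,,,,
t=12: ,,,,,,,
,,,,,,,
,,@@@@,
,,@@,v,
,,,@@,,
,,,,,,,
,,,,,,,
t=13: ,,,,,,,
,,,,,,,
,,@@@@,
,,@@<@,
,,,@@,,
,,,,,,,
,,,,,,,
t=14: ,,,,,,,
,,,,,,,
,,@@^@,
,,@@@@,
,,,@@,,
,,,,,,,
,,,,,,,
t=15: ,,,,,,,
,,,,,,,
,,@<,@,
,,@@@@,
,,,@@,,
,,,,,,,
,,,,,,,
t=16: ,,,,,,,
,,,,,,,
,,@,,@,
,,@v@@,
,,,@@,,
,,,,,,,
,,,,,,,
t=17: ,,,,,,,
,,,,,,,
,,@,,@,
,,@,>@,
,,,@@,,
,,,,,,,
,,,,,,,
t=18: ,,,,,,,
,,,,,,,
,,@,^@,
,,@,,@,
,,,@@,,
,,,,,,,
,,,,,,,
t=19: ,,,,,,,
,,,,,,,
,,@,@>,
,,@,,@,
,,,@@,,
,,,,,,,
,,,,,,,
t=20: ,,,,,,,
,,,,,^,
,,@,@,,
,,@,,@,
,,,@@,,
,,,,,,,
,,,,,,,
t=21: ,,,,,,,
,,,,,@>
,,@,@,,
,,@,,@,
,,,@@,,
,,,,,,,
,,,,,,,
t=22: ,,,,,,,
,,,,,@@
,,@,@,v
,,@,,@,
,,,@@,,
,,,,,,,
,,,,,,,
t=23: ,,,,,,,
,,,,,@@
,,@,@<@
,,@,,@,
,,,@@,,
,,,,,,,
,,,,,,,
t=24: ,,,,,,,
,,,,,^@
,,@,@@@
,,@,,@,
,,,@@,,
,,,,,,,
,,,,,,,
t=25: ,,,,,,,
,,,,<,@
,,@,@@@
,,@,,@,
,,,@@,,
,,,,,,,
,,,,,,,
t=26: ,,,,^,,
,,,,@,@
,,@,@@@
,,@,,@,
,,,@@,,
,,,,,,,
,,,,,,,
t=27: ,,,,@>,
,,,,@,@
,,@,@@@
,,@,,@,
,,,@@,,
,,,,,,,
,,,,,,,
t=28: ,,,,@@,
,,,,@v@
,,@,@@@
,,@,,@,
,,,@@,,
,,,,,,,
,,,,,,,
t=29: ,,,,@@,
,,,,<@@
,,@,@@@
,,@,,@,
,,,@@,,
,,,,,,,
,,,,,,,
t=30: ,,,,@@,
,,,,,@@
,,@,v@@
,,@,,@,
,,,@@,,
,,,,,,,
,,,,,,,
t=31: ,,,,@@,
,,,,,@@
,,@,,>@
,,@,,@,
,,,@@,,
,,,,,,,
,,,,,,,
t=32: ,,,,@@,
,,,,,^@
,,@,,,@
,,@,,@,
,,,@@,,
,,,,,,,
,,,,,,,
t=33: ,,,,@@,
,,,,<,@
,,@,,,@
,,@,,@,
,,,@@,,
,,,,,,,
,,,,,,,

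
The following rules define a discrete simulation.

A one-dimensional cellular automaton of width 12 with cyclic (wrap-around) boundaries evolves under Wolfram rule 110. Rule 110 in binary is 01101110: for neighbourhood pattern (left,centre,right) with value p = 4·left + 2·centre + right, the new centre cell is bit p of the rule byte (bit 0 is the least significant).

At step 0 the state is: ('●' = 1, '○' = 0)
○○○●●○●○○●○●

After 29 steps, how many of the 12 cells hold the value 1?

k=0  ○○○●●○●○○●○●
k=1  ○○●●●●●○●●●●
k=2  ○●●○○○●●●○○●
k=3  ●●●○○●●○●○●●
k=4  ○○●○●●●●●●●○
k=5  ○●●●●○○○○○●○
k=6  ●●○○●○○○○●●○
k=7  ●●○●●○○○●●●●
k=8  ○●●●●○○●●○○○
k=9  ●●○○●○●●●○○○
k=10  ●●○●●●●○●○○●
k=11  ○●●●○○●●●○●●
k=12  ●●○●○●●○●●●●
k=13  ○●●●●●●●●○○○
k=14  ●●○○○○○○●○○○
k=15  ●●○○○○○●●○○●
k=16  ○●○○○○●●●○●●
k=17  ●●○○○●●○●●●●
k=18  ○●○○●●●●●○○○
k=19  ●●○●●○○○●○○○
k=20  ●●●●●○○●●○○●
k=21  ○○○○●○●●●○●●
k=22  ○○○●●●●○●●●●
k=23  ○○●●○○●●●○○●
k=24  ○●●●○●●○●○●●
k=25  ●●○●●●●●●●●●
k=26  ○●●●○○○○○○○○
k=27  ●●○●○○○○○○○○
k=28  ●●●●○○○○○○○●
k=29  ○○○●○○○○○○●●

3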